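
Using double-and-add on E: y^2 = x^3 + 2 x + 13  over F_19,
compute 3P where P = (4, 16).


k = 3 = 11_2 (binary, LSB first: 11)
Double-and-add from P = (4, 16):
  bit 0 = 1: acc = O + (4, 16) = (4, 16)
  bit 1 = 1: acc = (4, 16) + (15, 6) = (17, 1)

3P = (17, 1)


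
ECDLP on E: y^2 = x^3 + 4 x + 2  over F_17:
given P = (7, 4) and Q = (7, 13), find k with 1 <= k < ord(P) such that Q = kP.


Enumerate multiples of P until we hit Q = (7, 13):
  1P = (7, 4)
  2P = (2, 16)
  3P = (9, 11)
  4P = (9, 6)
  5P = (2, 1)
  6P = (7, 13)
Match found at i = 6.

k = 6


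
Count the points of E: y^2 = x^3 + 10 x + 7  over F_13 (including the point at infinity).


For each x in F_13, count y with y^2 = x^3 + 10 x + 7 mod 13:
  x = 2: RHS = 9, y in [3, 10]  -> 2 point(s)
  x = 3: RHS = 12, y in [5, 8]  -> 2 point(s)
  x = 5: RHS = 0, y in [0]  -> 1 point(s)
  x = 6: RHS = 10, y in [6, 7]  -> 2 point(s)
  x = 7: RHS = 4, y in [2, 11]  -> 2 point(s)
  x = 8: RHS = 1, y in [1, 12]  -> 2 point(s)
  x = 12: RHS = 9, y in [3, 10]  -> 2 point(s)
Affine points: 13. Add the point at infinity: total = 14.

#E(F_13) = 14


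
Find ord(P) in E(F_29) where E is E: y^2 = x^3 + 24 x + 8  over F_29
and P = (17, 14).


Compute successive multiples of P until we hit O:
  1P = (17, 14)
  2P = (1, 27)
  3P = (12, 20)
  4P = (20, 7)
  5P = (20, 22)
  6P = (12, 9)
  7P = (1, 2)
  8P = (17, 15)
  ... (continuing to 9P)
  9P = O

ord(P) = 9


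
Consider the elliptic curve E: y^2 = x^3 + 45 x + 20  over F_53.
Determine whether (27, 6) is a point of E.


Check whether y^2 = x^3 + 45 x + 20 (mod 53) for (x, y) = (27, 6).
LHS: y^2 = 6^2 mod 53 = 36
RHS: x^3 + 45 x + 20 = 27^3 + 45*27 + 20 mod 53 = 36
LHS = RHS

Yes, on the curve


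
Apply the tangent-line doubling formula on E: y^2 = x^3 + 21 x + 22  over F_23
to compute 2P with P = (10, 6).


Doubling: s = (3 x1^2 + a) / (2 y1)
s = (3*10^2 + 21) / (2*6) mod 23 = 21
x3 = s^2 - 2 x1 mod 23 = 21^2 - 2*10 = 7
y3 = s (x1 - x3) - y1 mod 23 = 21 * (10 - 7) - 6 = 11

2P = (7, 11)


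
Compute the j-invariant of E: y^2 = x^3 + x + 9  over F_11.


Delta = -16(4 a^3 + 27 b^2) mod 11 = 1
-1728 * (4 a)^3 = -1728 * (4*1)^3 mod 11 = 2
j = 2 * 1^(-1) mod 11 = 2

j = 2 (mod 11)


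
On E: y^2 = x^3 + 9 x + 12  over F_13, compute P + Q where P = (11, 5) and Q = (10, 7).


P != Q, so use the chord formula.
s = (y2 - y1) / (x2 - x1) = (2) / (12) mod 13 = 11
x3 = s^2 - x1 - x2 mod 13 = 11^2 - 11 - 10 = 9
y3 = s (x1 - x3) - y1 mod 13 = 11 * (11 - 9) - 5 = 4

P + Q = (9, 4)


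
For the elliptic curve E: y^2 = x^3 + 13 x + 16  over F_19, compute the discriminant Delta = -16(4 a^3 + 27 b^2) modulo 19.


4 a^3 + 27 b^2 = 4*13^3 + 27*16^2 = 8788 + 6912 = 15700
Delta = -16 * (15700) = -251200
Delta mod 19 = 18

Delta = 18 (mod 19)


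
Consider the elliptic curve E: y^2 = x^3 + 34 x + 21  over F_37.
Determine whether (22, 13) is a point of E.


Check whether y^2 = x^3 + 34 x + 21 (mod 37) for (x, y) = (22, 13).
LHS: y^2 = 13^2 mod 37 = 21
RHS: x^3 + 34 x + 21 = 22^3 + 34*22 + 21 mod 37 = 21
LHS = RHS

Yes, on the curve


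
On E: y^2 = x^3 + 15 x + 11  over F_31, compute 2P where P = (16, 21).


k = 2 = 10_2 (binary, LSB first: 01)
Double-and-add from P = (16, 21):
  bit 0 = 0: acc unchanged = O
  bit 1 = 1: acc = O + (19, 5) = (19, 5)

2P = (19, 5)


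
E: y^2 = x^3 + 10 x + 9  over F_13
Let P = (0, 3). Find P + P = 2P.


Doubling: s = (3 x1^2 + a) / (2 y1)
s = (3*0^2 + 10) / (2*3) mod 13 = 6
x3 = s^2 - 2 x1 mod 13 = 6^2 - 2*0 = 10
y3 = s (x1 - x3) - y1 mod 13 = 6 * (0 - 10) - 3 = 2

2P = (10, 2)


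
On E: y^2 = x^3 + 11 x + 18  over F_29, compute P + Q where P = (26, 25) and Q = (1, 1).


P != Q, so use the chord formula.
s = (y2 - y1) / (x2 - x1) = (5) / (4) mod 29 = 23
x3 = s^2 - x1 - x2 mod 29 = 23^2 - 26 - 1 = 9
y3 = s (x1 - x3) - y1 mod 29 = 23 * (26 - 9) - 25 = 18

P + Q = (9, 18)


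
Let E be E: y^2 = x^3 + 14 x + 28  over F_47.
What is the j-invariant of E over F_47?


Delta = -16(4 a^3 + 27 b^2) mod 47 = 17
-1728 * (4 a)^3 = -1728 * (4*14)^3 mod 47 = 29
j = 29 * 17^(-1) mod 47 = 10

j = 10 (mod 47)


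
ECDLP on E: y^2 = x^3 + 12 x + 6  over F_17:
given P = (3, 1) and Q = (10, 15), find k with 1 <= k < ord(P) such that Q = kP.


Enumerate multiples of P until we hit Q = (10, 15):
  1P = (3, 1)
  2P = (13, 8)
  3P = (2, 15)
  4P = (4, 13)
  5P = (1, 6)
  6P = (15, 12)
  7P = (12, 12)
  8P = (10, 15)
Match found at i = 8.

k = 8


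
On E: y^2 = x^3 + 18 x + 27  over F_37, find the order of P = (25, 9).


Compute successive multiples of P until we hit O:
  1P = (25, 9)
  2P = (20, 5)
  3P = (3, 16)
  4P = (13, 4)
  5P = (2, 16)
  6P = (1, 3)
  7P = (18, 2)
  8P = (32, 21)
  ... (continuing to 18P)
  18P = O

ord(P) = 18


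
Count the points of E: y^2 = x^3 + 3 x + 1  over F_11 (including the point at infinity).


For each x in F_11, count y with y^2 = x^3 + 3 x + 1 mod 11:
  x = 0: RHS = 1, y in [1, 10]  -> 2 point(s)
  x = 1: RHS = 5, y in [4, 7]  -> 2 point(s)
  x = 2: RHS = 4, y in [2, 9]  -> 2 point(s)
  x = 3: RHS = 4, y in [2, 9]  -> 2 point(s)
  x = 4: RHS = 0, y in [0]  -> 1 point(s)
  x = 5: RHS = 9, y in [3, 8]  -> 2 point(s)
  x = 6: RHS = 4, y in [2, 9]  -> 2 point(s)
  x = 8: RHS = 9, y in [3, 8]  -> 2 point(s)
  x = 9: RHS = 9, y in [3, 8]  -> 2 point(s)
Affine points: 17. Add the point at infinity: total = 18.

#E(F_11) = 18


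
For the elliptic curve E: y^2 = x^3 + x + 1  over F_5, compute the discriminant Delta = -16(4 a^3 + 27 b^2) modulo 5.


4 a^3 + 27 b^2 = 4*1^3 + 27*1^2 = 4 + 27 = 31
Delta = -16 * (31) = -496
Delta mod 5 = 4

Delta = 4 (mod 5)


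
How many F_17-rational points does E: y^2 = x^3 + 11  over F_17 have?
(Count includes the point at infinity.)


For each x in F_17, count y with y^2 = x^3 + 0 x + 11 mod 17:
  x = 2: RHS = 2, y in [6, 11]  -> 2 point(s)
  x = 3: RHS = 4, y in [2, 15]  -> 2 point(s)
  x = 5: RHS = 0, y in [0]  -> 1 point(s)
  x = 8: RHS = 13, y in [8, 9]  -> 2 point(s)
  x = 9: RHS = 9, y in [3, 14]  -> 2 point(s)
  x = 10: RHS = 8, y in [5, 12]  -> 2 point(s)
  x = 11: RHS = 16, y in [4, 13]  -> 2 point(s)
  x = 13: RHS = 15, y in [7, 10]  -> 2 point(s)
  x = 14: RHS = 1, y in [1, 16]  -> 2 point(s)
Affine points: 17. Add the point at infinity: total = 18.

#E(F_17) = 18


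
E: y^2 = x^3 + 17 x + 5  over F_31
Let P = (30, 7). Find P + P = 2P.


Doubling: s = (3 x1^2 + a) / (2 y1)
s = (3*30^2 + 17) / (2*7) mod 31 = 28
x3 = s^2 - 2 x1 mod 31 = 28^2 - 2*30 = 11
y3 = s (x1 - x3) - y1 mod 31 = 28 * (30 - 11) - 7 = 29

2P = (11, 29)


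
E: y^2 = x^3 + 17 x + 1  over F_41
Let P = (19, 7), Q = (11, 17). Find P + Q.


P != Q, so use the chord formula.
s = (y2 - y1) / (x2 - x1) = (10) / (33) mod 41 = 9
x3 = s^2 - x1 - x2 mod 41 = 9^2 - 19 - 11 = 10
y3 = s (x1 - x3) - y1 mod 41 = 9 * (19 - 10) - 7 = 33

P + Q = (10, 33)


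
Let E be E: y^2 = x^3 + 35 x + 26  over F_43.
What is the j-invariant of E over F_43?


Delta = -16(4 a^3 + 27 b^2) mod 43 = 26
-1728 * (4 a)^3 = -1728 * (4*35)^3 mod 43 = 16
j = 16 * 26^(-1) mod 43 = 37

j = 37 (mod 43)


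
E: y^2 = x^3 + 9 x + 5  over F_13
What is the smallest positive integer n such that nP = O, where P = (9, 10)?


Compute successive multiples of P until we hit O:
  1P = (9, 10)
  2P = (4, 1)
  3P = (10, 9)
  4P = (8, 2)
  5P = (8, 11)
  6P = (10, 4)
  7P = (4, 12)
  8P = (9, 3)
  ... (continuing to 9P)
  9P = O

ord(P) = 9


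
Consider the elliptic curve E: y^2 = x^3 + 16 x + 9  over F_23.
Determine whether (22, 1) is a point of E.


Check whether y^2 = x^3 + 16 x + 9 (mod 23) for (x, y) = (22, 1).
LHS: y^2 = 1^2 mod 23 = 1
RHS: x^3 + 16 x + 9 = 22^3 + 16*22 + 9 mod 23 = 15
LHS != RHS

No, not on the curve


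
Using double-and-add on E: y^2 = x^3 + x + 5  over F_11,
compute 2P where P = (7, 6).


k = 2 = 10_2 (binary, LSB first: 01)
Double-and-add from P = (7, 6):
  bit 0 = 0: acc unchanged = O
  bit 1 = 1: acc = O + (0, 7) = (0, 7)

2P = (0, 7)


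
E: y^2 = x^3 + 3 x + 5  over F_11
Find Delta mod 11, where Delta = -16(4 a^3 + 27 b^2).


4 a^3 + 27 b^2 = 4*3^3 + 27*5^2 = 108 + 675 = 783
Delta = -16 * (783) = -12528
Delta mod 11 = 1

Delta = 1 (mod 11)


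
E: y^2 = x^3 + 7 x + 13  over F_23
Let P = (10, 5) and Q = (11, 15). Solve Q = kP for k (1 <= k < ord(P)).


Enumerate multiples of P until we hit Q = (11, 15):
  1P = (10, 5)
  2P = (11, 8)
  3P = (11, 15)
Match found at i = 3.

k = 3


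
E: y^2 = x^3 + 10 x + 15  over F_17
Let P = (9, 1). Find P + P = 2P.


Doubling: s = (3 x1^2 + a) / (2 y1)
s = (3*9^2 + 10) / (2*1) mod 17 = 16
x3 = s^2 - 2 x1 mod 17 = 16^2 - 2*9 = 0
y3 = s (x1 - x3) - y1 mod 17 = 16 * (9 - 0) - 1 = 7

2P = (0, 7)


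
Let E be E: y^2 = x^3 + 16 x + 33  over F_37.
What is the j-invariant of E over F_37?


Delta = -16(4 a^3 + 27 b^2) mod 37 = 8
-1728 * (4 a)^3 = -1728 * (4*16)^3 mod 37 = 26
j = 26 * 8^(-1) mod 37 = 31

j = 31 (mod 37)


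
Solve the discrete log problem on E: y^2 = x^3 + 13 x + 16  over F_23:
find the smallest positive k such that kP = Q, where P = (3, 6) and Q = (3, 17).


Enumerate multiples of P until we hit Q = (3, 17):
  1P = (3, 6)
  2P = (0, 4)
  3P = (0, 19)
  4P = (3, 17)
Match found at i = 4.

k = 4


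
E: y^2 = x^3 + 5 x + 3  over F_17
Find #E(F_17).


For each x in F_17, count y with y^2 = x^3 + 5 x + 3 mod 17:
  x = 1: RHS = 9, y in [3, 14]  -> 2 point(s)
  x = 2: RHS = 4, y in [2, 15]  -> 2 point(s)
  x = 4: RHS = 2, y in [6, 11]  -> 2 point(s)
  x = 5: RHS = 0, y in [0]  -> 1 point(s)
  x = 10: RHS = 16, y in [4, 13]  -> 2 point(s)
  x = 13: RHS = 4, y in [2, 15]  -> 2 point(s)
  x = 15: RHS = 2, y in [6, 11]  -> 2 point(s)
Affine points: 13. Add the point at infinity: total = 14.

#E(F_17) = 14


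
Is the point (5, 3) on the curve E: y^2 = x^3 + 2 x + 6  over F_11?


Check whether y^2 = x^3 + 2 x + 6 (mod 11) for (x, y) = (5, 3).
LHS: y^2 = 3^2 mod 11 = 9
RHS: x^3 + 2 x + 6 = 5^3 + 2*5 + 6 mod 11 = 9
LHS = RHS

Yes, on the curve


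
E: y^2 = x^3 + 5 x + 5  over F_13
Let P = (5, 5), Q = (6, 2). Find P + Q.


P != Q, so use the chord formula.
s = (y2 - y1) / (x2 - x1) = (10) / (1) mod 13 = 10
x3 = s^2 - x1 - x2 mod 13 = 10^2 - 5 - 6 = 11
y3 = s (x1 - x3) - y1 mod 13 = 10 * (5 - 11) - 5 = 0

P + Q = (11, 0)


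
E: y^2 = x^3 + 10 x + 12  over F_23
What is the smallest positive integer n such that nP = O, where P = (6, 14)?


Compute successive multiples of P until we hit O:
  1P = (6, 14)
  2P = (4, 1)
  3P = (15, 8)
  4P = (5, 16)
  5P = (16, 6)
  6P = (9, 16)
  7P = (11, 21)
  8P = (19, 0)
  ... (continuing to 16P)
  16P = O

ord(P) = 16


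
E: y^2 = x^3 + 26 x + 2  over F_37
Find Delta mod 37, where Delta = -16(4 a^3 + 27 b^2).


4 a^3 + 27 b^2 = 4*26^3 + 27*2^2 = 70304 + 108 = 70412
Delta = -16 * (70412) = -1126592
Delta mod 37 = 21

Delta = 21 (mod 37)


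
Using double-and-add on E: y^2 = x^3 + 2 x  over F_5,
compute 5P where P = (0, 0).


k = 5 = 101_2 (binary, LSB first: 101)
Double-and-add from P = (0, 0):
  bit 0 = 1: acc = O + (0, 0) = (0, 0)
  bit 1 = 0: acc unchanged = (0, 0)
  bit 2 = 1: acc = (0, 0) + O = (0, 0)

5P = (0, 0)


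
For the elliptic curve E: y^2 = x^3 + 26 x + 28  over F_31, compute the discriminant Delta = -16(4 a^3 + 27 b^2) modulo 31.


4 a^3 + 27 b^2 = 4*26^3 + 27*28^2 = 70304 + 21168 = 91472
Delta = -16 * (91472) = -1463552
Delta mod 31 = 20

Delta = 20 (mod 31)


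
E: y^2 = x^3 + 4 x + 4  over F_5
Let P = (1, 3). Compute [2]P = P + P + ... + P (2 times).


k = 2 = 10_2 (binary, LSB first: 01)
Double-and-add from P = (1, 3):
  bit 0 = 0: acc unchanged = O
  bit 1 = 1: acc = O + (2, 0) = (2, 0)

2P = (2, 0)


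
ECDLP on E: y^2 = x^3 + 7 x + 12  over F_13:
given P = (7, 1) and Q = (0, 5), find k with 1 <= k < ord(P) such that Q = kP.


Enumerate multiples of P until we hit Q = (0, 5):
  1P = (7, 1)
  2P = (0, 5)
Match found at i = 2.

k = 2


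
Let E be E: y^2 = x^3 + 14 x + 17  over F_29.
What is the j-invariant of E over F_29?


Delta = -16(4 a^3 + 27 b^2) mod 29 = 5
-1728 * (4 a)^3 = -1728 * (4*14)^3 mod 29 = 20
j = 20 * 5^(-1) mod 29 = 4

j = 4 (mod 29)


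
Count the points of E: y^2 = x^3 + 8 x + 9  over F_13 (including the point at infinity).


For each x in F_13, count y with y^2 = x^3 + 8 x + 9 mod 13:
  x = 0: RHS = 9, y in [3, 10]  -> 2 point(s)
  x = 4: RHS = 1, y in [1, 12]  -> 2 point(s)
  x = 6: RHS = 0, y in [0]  -> 1 point(s)
  x = 8: RHS = 0, y in [0]  -> 1 point(s)
  x = 9: RHS = 4, y in [2, 11]  -> 2 point(s)
  x = 10: RHS = 10, y in [6, 7]  -> 2 point(s)
  x = 12: RHS = 0, y in [0]  -> 1 point(s)
Affine points: 11. Add the point at infinity: total = 12.

#E(F_13) = 12


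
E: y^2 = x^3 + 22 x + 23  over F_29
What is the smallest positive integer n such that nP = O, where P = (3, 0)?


Compute successive multiples of P until we hit O:
  1P = (3, 0)
  2P = O

ord(P) = 2


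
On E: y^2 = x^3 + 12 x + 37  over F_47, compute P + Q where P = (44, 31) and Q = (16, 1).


P != Q, so use the chord formula.
s = (y2 - y1) / (x2 - x1) = (17) / (19) mod 47 = 38
x3 = s^2 - x1 - x2 mod 47 = 38^2 - 44 - 16 = 21
y3 = s (x1 - x3) - y1 mod 47 = 38 * (44 - 21) - 31 = 44

P + Q = (21, 44)


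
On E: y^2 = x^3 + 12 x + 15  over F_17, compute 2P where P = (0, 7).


Doubling: s = (3 x1^2 + a) / (2 y1)
s = (3*0^2 + 12) / (2*7) mod 17 = 13
x3 = s^2 - 2 x1 mod 17 = 13^2 - 2*0 = 16
y3 = s (x1 - x3) - y1 mod 17 = 13 * (0 - 16) - 7 = 6

2P = (16, 6)


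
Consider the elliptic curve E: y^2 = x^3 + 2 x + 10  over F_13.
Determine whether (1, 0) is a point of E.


Check whether y^2 = x^3 + 2 x + 10 (mod 13) for (x, y) = (1, 0).
LHS: y^2 = 0^2 mod 13 = 0
RHS: x^3 + 2 x + 10 = 1^3 + 2*1 + 10 mod 13 = 0
LHS = RHS

Yes, on the curve


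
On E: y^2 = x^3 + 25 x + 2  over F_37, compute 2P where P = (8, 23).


Doubling: s = (3 x1^2 + a) / (2 y1)
s = (3*8^2 + 25) / (2*23) mod 37 = 20
x3 = s^2 - 2 x1 mod 37 = 20^2 - 2*8 = 14
y3 = s (x1 - x3) - y1 mod 37 = 20 * (8 - 14) - 23 = 5

2P = (14, 5)


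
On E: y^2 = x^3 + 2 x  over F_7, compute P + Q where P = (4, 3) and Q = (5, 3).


P != Q, so use the chord formula.
s = (y2 - y1) / (x2 - x1) = (0) / (1) mod 7 = 0
x3 = s^2 - x1 - x2 mod 7 = 0^2 - 4 - 5 = 5
y3 = s (x1 - x3) - y1 mod 7 = 0 * (4 - 5) - 3 = 4

P + Q = (5, 4)


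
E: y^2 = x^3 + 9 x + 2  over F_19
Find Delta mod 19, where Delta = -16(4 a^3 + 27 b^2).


4 a^3 + 27 b^2 = 4*9^3 + 27*2^2 = 2916 + 108 = 3024
Delta = -16 * (3024) = -48384
Delta mod 19 = 9

Delta = 9 (mod 19)


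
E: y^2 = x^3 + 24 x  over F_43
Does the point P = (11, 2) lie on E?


Check whether y^2 = x^3 + 24 x + 0 (mod 43) for (x, y) = (11, 2).
LHS: y^2 = 2^2 mod 43 = 4
RHS: x^3 + 24 x + 0 = 11^3 + 24*11 + 0 mod 43 = 4
LHS = RHS

Yes, on the curve


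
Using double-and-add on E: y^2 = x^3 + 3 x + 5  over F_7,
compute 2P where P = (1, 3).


k = 2 = 10_2 (binary, LSB first: 01)
Double-and-add from P = (1, 3):
  bit 0 = 0: acc unchanged = O
  bit 1 = 1: acc = O + (6, 6) = (6, 6)

2P = (6, 6)


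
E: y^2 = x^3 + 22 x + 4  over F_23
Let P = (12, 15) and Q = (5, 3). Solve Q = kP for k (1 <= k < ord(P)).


Enumerate multiples of P until we hit Q = (5, 3):
  1P = (12, 15)
  2P = (11, 17)
  3P = (4, 15)
  4P = (7, 8)
  5P = (17, 1)
  6P = (0, 2)
  7P = (20, 7)
  8P = (15, 11)
  9P = (8, 18)
  10P = (5, 20)
  11P = (22, 2)
  12P = (13, 7)
  13P = (16, 17)
  14P = (1, 2)
  15P = (19, 6)
  16P = (19, 17)
  17P = (1, 21)
  18P = (16, 6)
  19P = (13, 16)
  20P = (22, 21)
  21P = (5, 3)
Match found at i = 21.

k = 21


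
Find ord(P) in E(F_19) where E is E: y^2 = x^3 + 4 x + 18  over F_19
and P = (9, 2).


Compute successive multiples of P until we hit O:
  1P = (9, 2)
  2P = (1, 17)
  3P = (14, 5)
  4P = (7, 3)
  5P = (8, 7)
  6P = (8, 12)
  7P = (7, 16)
  8P = (14, 14)
  ... (continuing to 11P)
  11P = O

ord(P) = 11


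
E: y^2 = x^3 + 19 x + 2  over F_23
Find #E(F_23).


For each x in F_23, count y with y^2 = x^3 + 19 x + 2 mod 23:
  x = 0: RHS = 2, y in [5, 18]  -> 2 point(s)
  x = 2: RHS = 2, y in [5, 18]  -> 2 point(s)
  x = 4: RHS = 4, y in [2, 21]  -> 2 point(s)
  x = 7: RHS = 18, y in [8, 15]  -> 2 point(s)
  x = 11: RHS = 1, y in [1, 22]  -> 2 point(s)
  x = 12: RHS = 3, y in [7, 16]  -> 2 point(s)
  x = 13: RHS = 8, y in [10, 13]  -> 2 point(s)
  x = 16: RHS = 9, y in [3, 20]  -> 2 point(s)
  x = 18: RHS = 12, y in [9, 14]  -> 2 point(s)
  x = 19: RHS = 0, y in [0]  -> 1 point(s)
  x = 21: RHS = 2, y in [5, 18]  -> 2 point(s)
Affine points: 21. Add the point at infinity: total = 22.

#E(F_23) = 22


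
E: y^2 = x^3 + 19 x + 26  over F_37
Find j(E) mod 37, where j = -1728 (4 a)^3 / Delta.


Delta = -16(4 a^3 + 27 b^2) mod 37 = 1
-1728 * (4 a)^3 = -1728 * (4*19)^3 mod 37 = 14
j = 14 * 1^(-1) mod 37 = 14

j = 14 (mod 37)


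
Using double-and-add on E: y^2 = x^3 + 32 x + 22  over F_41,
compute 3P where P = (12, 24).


k = 3 = 11_2 (binary, LSB first: 11)
Double-and-add from P = (12, 24):
  bit 0 = 1: acc = O + (12, 24) = (12, 24)
  bit 1 = 1: acc = (12, 24) + (33, 19) = (14, 37)

3P = (14, 37)


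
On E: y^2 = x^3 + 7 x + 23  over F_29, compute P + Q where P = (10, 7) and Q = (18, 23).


P != Q, so use the chord formula.
s = (y2 - y1) / (x2 - x1) = (16) / (8) mod 29 = 2
x3 = s^2 - x1 - x2 mod 29 = 2^2 - 10 - 18 = 5
y3 = s (x1 - x3) - y1 mod 29 = 2 * (10 - 5) - 7 = 3

P + Q = (5, 3)


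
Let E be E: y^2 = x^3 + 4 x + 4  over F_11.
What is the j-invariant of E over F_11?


Delta = -16(4 a^3 + 27 b^2) mod 11 = 3
-1728 * (4 a)^3 = -1728 * (4*4)^3 mod 11 = 7
j = 7 * 3^(-1) mod 11 = 6

j = 6 (mod 11)


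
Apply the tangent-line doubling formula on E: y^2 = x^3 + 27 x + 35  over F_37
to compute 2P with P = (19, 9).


Doubling: s = (3 x1^2 + a) / (2 y1)
s = (3*19^2 + 27) / (2*9) mod 37 = 0
x3 = s^2 - 2 x1 mod 37 = 0^2 - 2*19 = 36
y3 = s (x1 - x3) - y1 mod 37 = 0 * (19 - 36) - 9 = 28

2P = (36, 28)


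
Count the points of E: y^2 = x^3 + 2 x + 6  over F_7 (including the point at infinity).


For each x in F_7, count y with y^2 = x^3 + 2 x + 6 mod 7:
  x = 1: RHS = 2, y in [3, 4]  -> 2 point(s)
  x = 2: RHS = 4, y in [2, 5]  -> 2 point(s)
  x = 3: RHS = 4, y in [2, 5]  -> 2 point(s)
  x = 4: RHS = 1, y in [1, 6]  -> 2 point(s)
  x = 5: RHS = 1, y in [1, 6]  -> 2 point(s)
Affine points: 10. Add the point at infinity: total = 11.

#E(F_7) = 11


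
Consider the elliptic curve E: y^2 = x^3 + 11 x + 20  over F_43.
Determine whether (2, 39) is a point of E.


Check whether y^2 = x^3 + 11 x + 20 (mod 43) for (x, y) = (2, 39).
LHS: y^2 = 39^2 mod 43 = 16
RHS: x^3 + 11 x + 20 = 2^3 + 11*2 + 20 mod 43 = 7
LHS != RHS

No, not on the curve


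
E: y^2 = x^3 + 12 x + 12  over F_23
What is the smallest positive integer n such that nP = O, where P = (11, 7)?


Compute successive multiples of P until we hit O:
  1P = (11, 7)
  2P = (7, 18)
  3P = (14, 7)
  4P = (21, 16)
  5P = (4, 20)
  6P = (3, 11)
  7P = (15, 18)
  8P = (6, 1)
  ... (continuing to 26P)
  26P = O

ord(P) = 26


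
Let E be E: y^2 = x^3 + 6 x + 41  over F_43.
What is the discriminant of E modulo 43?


4 a^3 + 27 b^2 = 4*6^3 + 27*41^2 = 864 + 45387 = 46251
Delta = -16 * (46251) = -740016
Delta mod 43 = 14

Delta = 14 (mod 43)


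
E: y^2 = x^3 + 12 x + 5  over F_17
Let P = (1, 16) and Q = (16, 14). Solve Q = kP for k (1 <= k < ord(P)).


Enumerate multiples of P until we hit Q = (16, 14):
  1P = (1, 16)
  2P = (16, 3)
  3P = (4, 7)
  4P = (4, 10)
  5P = (16, 14)
Match found at i = 5.

k = 5


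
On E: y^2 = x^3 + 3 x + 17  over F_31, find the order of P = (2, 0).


Compute successive multiples of P until we hit O:
  1P = (2, 0)
  2P = O

ord(P) = 2


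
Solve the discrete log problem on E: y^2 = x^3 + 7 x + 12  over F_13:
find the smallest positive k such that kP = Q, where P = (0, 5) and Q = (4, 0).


Enumerate multiples of P until we hit Q = (4, 0):
  1P = (0, 5)
  2P = (4, 0)
Match found at i = 2.

k = 2


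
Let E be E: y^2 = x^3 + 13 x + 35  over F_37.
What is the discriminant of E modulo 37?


4 a^3 + 27 b^2 = 4*13^3 + 27*35^2 = 8788 + 33075 = 41863
Delta = -16 * (41863) = -669808
Delta mod 37 = 3

Delta = 3 (mod 37)


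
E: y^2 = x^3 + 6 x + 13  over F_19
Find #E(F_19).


For each x in F_19, count y with y^2 = x^3 + 6 x + 13 mod 19:
  x = 1: RHS = 1, y in [1, 18]  -> 2 point(s)
  x = 3: RHS = 1, y in [1, 18]  -> 2 point(s)
  x = 4: RHS = 6, y in [5, 14]  -> 2 point(s)
  x = 5: RHS = 16, y in [4, 15]  -> 2 point(s)
  x = 9: RHS = 17, y in [6, 13]  -> 2 point(s)
  x = 10: RHS = 9, y in [3, 16]  -> 2 point(s)
  x = 11: RHS = 4, y in [2, 17]  -> 2 point(s)
  x = 15: RHS = 1, y in [1, 18]  -> 2 point(s)
  x = 16: RHS = 6, y in [5, 14]  -> 2 point(s)
  x = 18: RHS = 6, y in [5, 14]  -> 2 point(s)
Affine points: 20. Add the point at infinity: total = 21.

#E(F_19) = 21


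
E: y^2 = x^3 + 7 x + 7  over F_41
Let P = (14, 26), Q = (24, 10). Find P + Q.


P != Q, so use the chord formula.
s = (y2 - y1) / (x2 - x1) = (25) / (10) mod 41 = 23
x3 = s^2 - x1 - x2 mod 41 = 23^2 - 14 - 24 = 40
y3 = s (x1 - x3) - y1 mod 41 = 23 * (14 - 40) - 26 = 32

P + Q = (40, 32)


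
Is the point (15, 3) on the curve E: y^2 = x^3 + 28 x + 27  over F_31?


Check whether y^2 = x^3 + 28 x + 27 (mod 31) for (x, y) = (15, 3).
LHS: y^2 = 3^2 mod 31 = 9
RHS: x^3 + 28 x + 27 = 15^3 + 28*15 + 27 mod 31 = 9
LHS = RHS

Yes, on the curve


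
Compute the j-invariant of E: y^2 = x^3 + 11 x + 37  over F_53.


Delta = -16(4 a^3 + 27 b^2) mod 53 = 6
-1728 * (4 a)^3 = -1728 * (4*11)^3 mod 53 = 8
j = 8 * 6^(-1) mod 53 = 19

j = 19 (mod 53)


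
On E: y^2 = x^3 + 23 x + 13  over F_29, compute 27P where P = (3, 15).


k = 27 = 11011_2 (binary, LSB first: 11011)
Double-and-add from P = (3, 15):
  bit 0 = 1: acc = O + (3, 15) = (3, 15)
  bit 1 = 1: acc = (3, 15) + (0, 19) = (2, 3)
  bit 2 = 0: acc unchanged = (2, 3)
  bit 3 = 1: acc = (2, 3) + (19, 28) = (21, 10)
  bit 4 = 1: acc = (21, 10) + (24, 11) = (26, 27)

27P = (26, 27)


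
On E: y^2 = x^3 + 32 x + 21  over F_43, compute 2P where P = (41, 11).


Doubling: s = (3 x1^2 + a) / (2 y1)
s = (3*41^2 + 32) / (2*11) mod 43 = 2
x3 = s^2 - 2 x1 mod 43 = 2^2 - 2*41 = 8
y3 = s (x1 - x3) - y1 mod 43 = 2 * (41 - 8) - 11 = 12

2P = (8, 12)


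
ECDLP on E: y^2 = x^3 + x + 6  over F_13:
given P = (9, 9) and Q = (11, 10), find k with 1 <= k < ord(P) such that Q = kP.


Enumerate multiples of P until we hit Q = (11, 10):
  1P = (9, 9)
  2P = (12, 11)
  3P = (4, 3)
  4P = (3, 6)
  5P = (11, 3)
  6P = (2, 9)
  7P = (2, 4)
  8P = (11, 10)
Match found at i = 8.

k = 8


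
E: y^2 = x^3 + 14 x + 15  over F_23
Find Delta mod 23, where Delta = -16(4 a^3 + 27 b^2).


4 a^3 + 27 b^2 = 4*14^3 + 27*15^2 = 10976 + 6075 = 17051
Delta = -16 * (17051) = -272816
Delta mod 23 = 10

Delta = 10 (mod 23)


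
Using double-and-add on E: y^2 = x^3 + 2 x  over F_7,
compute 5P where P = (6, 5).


k = 5 = 101_2 (binary, LSB first: 101)
Double-and-add from P = (6, 5):
  bit 0 = 1: acc = O + (6, 5) = (6, 5)
  bit 1 = 0: acc unchanged = (6, 5)
  bit 2 = 1: acc = (6, 5) + (0, 0) = (5, 4)

5P = (5, 4)


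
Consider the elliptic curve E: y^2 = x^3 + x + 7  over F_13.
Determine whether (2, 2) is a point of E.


Check whether y^2 = x^3 + 1 x + 7 (mod 13) for (x, y) = (2, 2).
LHS: y^2 = 2^2 mod 13 = 4
RHS: x^3 + 1 x + 7 = 2^3 + 1*2 + 7 mod 13 = 4
LHS = RHS

Yes, on the curve


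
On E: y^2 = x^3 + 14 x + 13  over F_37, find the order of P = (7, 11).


Compute successive multiples of P until we hit O:
  1P = (7, 11)
  2P = (30, 4)
  3P = (28, 34)
  4P = (23, 12)
  5P = (19, 16)
  6P = (14, 20)
  7P = (32, 15)
  8P = (31, 34)
  ... (continuing to 31P)
  31P = O

ord(P) = 31


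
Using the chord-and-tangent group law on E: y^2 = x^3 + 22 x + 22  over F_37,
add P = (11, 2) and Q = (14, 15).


P != Q, so use the chord formula.
s = (y2 - y1) / (x2 - x1) = (13) / (3) mod 37 = 29
x3 = s^2 - x1 - x2 mod 37 = 29^2 - 11 - 14 = 2
y3 = s (x1 - x3) - y1 mod 37 = 29 * (11 - 2) - 2 = 0

P + Q = (2, 0)


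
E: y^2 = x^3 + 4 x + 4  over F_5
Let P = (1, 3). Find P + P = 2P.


Doubling: s = (3 x1^2 + a) / (2 y1)
s = (3*1^2 + 4) / (2*3) mod 5 = 2
x3 = s^2 - 2 x1 mod 5 = 2^2 - 2*1 = 2
y3 = s (x1 - x3) - y1 mod 5 = 2 * (1 - 2) - 3 = 0

2P = (2, 0)


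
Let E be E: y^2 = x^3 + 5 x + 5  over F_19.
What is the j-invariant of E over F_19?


Delta = -16(4 a^3 + 27 b^2) mod 19 = 10
-1728 * (4 a)^3 = -1728 * (4*5)^3 mod 19 = 1
j = 1 * 10^(-1) mod 19 = 2

j = 2 (mod 19)


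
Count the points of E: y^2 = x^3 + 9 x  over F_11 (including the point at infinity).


For each x in F_11, count y with y^2 = x^3 + 9 x + 0 mod 11:
  x = 0: RHS = 0, y in [0]  -> 1 point(s)
  x = 2: RHS = 4, y in [2, 9]  -> 2 point(s)
  x = 4: RHS = 1, y in [1, 10]  -> 2 point(s)
  x = 5: RHS = 5, y in [4, 7]  -> 2 point(s)
  x = 8: RHS = 1, y in [1, 10]  -> 2 point(s)
  x = 10: RHS = 1, y in [1, 10]  -> 2 point(s)
Affine points: 11. Add the point at infinity: total = 12.

#E(F_11) = 12


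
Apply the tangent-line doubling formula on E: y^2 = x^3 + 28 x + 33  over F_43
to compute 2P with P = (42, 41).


Doubling: s = (3 x1^2 + a) / (2 y1)
s = (3*42^2 + 28) / (2*41) mod 43 = 3
x3 = s^2 - 2 x1 mod 43 = 3^2 - 2*42 = 11
y3 = s (x1 - x3) - y1 mod 43 = 3 * (42 - 11) - 41 = 9

2P = (11, 9)


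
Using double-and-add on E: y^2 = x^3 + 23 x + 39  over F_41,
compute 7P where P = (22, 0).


k = 7 = 111_2 (binary, LSB first: 111)
Double-and-add from P = (22, 0):
  bit 0 = 1: acc = O + (22, 0) = (22, 0)
  bit 1 = 1: acc = (22, 0) + O = (22, 0)
  bit 2 = 1: acc = (22, 0) + O = (22, 0)

7P = (22, 0)


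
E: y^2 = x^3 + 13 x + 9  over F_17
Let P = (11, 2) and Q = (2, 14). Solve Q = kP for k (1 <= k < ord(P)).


Enumerate multiples of P until we hit Q = (2, 14):
  1P = (11, 2)
  2P = (8, 8)
  3P = (2, 14)
Match found at i = 3.

k = 3


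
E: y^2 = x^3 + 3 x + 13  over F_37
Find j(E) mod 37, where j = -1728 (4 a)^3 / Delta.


Delta = -16(4 a^3 + 27 b^2) mod 37 = 4
-1728 * (4 a)^3 = -1728 * (4*3)^3 mod 37 = 27
j = 27 * 4^(-1) mod 37 = 16

j = 16 (mod 37)


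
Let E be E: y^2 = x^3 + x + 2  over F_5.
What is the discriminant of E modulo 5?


4 a^3 + 27 b^2 = 4*1^3 + 27*2^2 = 4 + 108 = 112
Delta = -16 * (112) = -1792
Delta mod 5 = 3

Delta = 3 (mod 5)


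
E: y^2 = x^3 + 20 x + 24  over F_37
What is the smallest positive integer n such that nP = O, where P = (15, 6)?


Compute successive multiples of P until we hit O:
  1P = (15, 6)
  2P = (28, 15)
  3P = (19, 14)
  4P = (7, 10)
  5P = (6, 8)
  6P = (6, 29)
  7P = (7, 27)
  8P = (19, 23)
  ... (continuing to 11P)
  11P = O

ord(P) = 11


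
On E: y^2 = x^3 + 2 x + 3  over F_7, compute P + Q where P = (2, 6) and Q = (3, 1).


P != Q, so use the chord formula.
s = (y2 - y1) / (x2 - x1) = (2) / (1) mod 7 = 2
x3 = s^2 - x1 - x2 mod 7 = 2^2 - 2 - 3 = 6
y3 = s (x1 - x3) - y1 mod 7 = 2 * (2 - 6) - 6 = 0

P + Q = (6, 0)


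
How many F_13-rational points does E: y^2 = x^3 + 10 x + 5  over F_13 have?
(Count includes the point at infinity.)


For each x in F_13, count y with y^2 = x^3 + 10 x + 5 mod 13:
  x = 1: RHS = 3, y in [4, 9]  -> 2 point(s)
  x = 3: RHS = 10, y in [6, 7]  -> 2 point(s)
  x = 8: RHS = 12, y in [5, 8]  -> 2 point(s)
  x = 10: RHS = 0, y in [0]  -> 1 point(s)
  x = 11: RHS = 3, y in [4, 9]  -> 2 point(s)
Affine points: 9. Add the point at infinity: total = 10.

#E(F_13) = 10


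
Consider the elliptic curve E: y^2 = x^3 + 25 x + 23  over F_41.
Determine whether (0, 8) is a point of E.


Check whether y^2 = x^3 + 25 x + 23 (mod 41) for (x, y) = (0, 8).
LHS: y^2 = 8^2 mod 41 = 23
RHS: x^3 + 25 x + 23 = 0^3 + 25*0 + 23 mod 41 = 23
LHS = RHS

Yes, on the curve


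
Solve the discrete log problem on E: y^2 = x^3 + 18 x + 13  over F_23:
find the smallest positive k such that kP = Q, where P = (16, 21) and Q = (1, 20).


Enumerate multiples of P until we hit Q = (1, 20):
  1P = (16, 21)
  2P = (15, 1)
  3P = (1, 3)
  4P = (1, 20)
Match found at i = 4.

k = 4


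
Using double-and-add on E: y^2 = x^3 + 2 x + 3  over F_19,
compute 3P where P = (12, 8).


k = 3 = 11_2 (binary, LSB first: 11)
Double-and-add from P = (12, 8):
  bit 0 = 1: acc = O + (12, 8) = (12, 8)
  bit 1 = 1: acc = (12, 8) + (15, 8) = (11, 11)

3P = (11, 11)


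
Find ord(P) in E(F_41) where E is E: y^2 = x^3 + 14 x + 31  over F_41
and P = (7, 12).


Compute successive multiples of P until we hit O:
  1P = (7, 12)
  2P = (11, 9)
  3P = (21, 19)
  4P = (3, 31)
  5P = (10, 33)
  6P = (32, 18)
  7P = (22, 9)
  8P = (35, 10)
  ... (continuing to 26P)
  26P = O

ord(P) = 26


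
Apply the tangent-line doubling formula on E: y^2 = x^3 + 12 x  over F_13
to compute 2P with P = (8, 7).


Doubling: s = (3 x1^2 + a) / (2 y1)
s = (3*8^2 + 12) / (2*7) mod 13 = 9
x3 = s^2 - 2 x1 mod 13 = 9^2 - 2*8 = 0
y3 = s (x1 - x3) - y1 mod 13 = 9 * (8 - 0) - 7 = 0

2P = (0, 0)


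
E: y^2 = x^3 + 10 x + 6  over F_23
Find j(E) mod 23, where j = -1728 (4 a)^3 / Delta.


Delta = -16(4 a^3 + 27 b^2) mod 23 = 5
-1728 * (4 a)^3 = -1728 * (4*10)^3 mod 23 = 4
j = 4 * 5^(-1) mod 23 = 10

j = 10 (mod 23)


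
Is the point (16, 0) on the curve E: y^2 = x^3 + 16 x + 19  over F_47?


Check whether y^2 = x^3 + 16 x + 19 (mod 47) for (x, y) = (16, 0).
LHS: y^2 = 0^2 mod 47 = 0
RHS: x^3 + 16 x + 19 = 16^3 + 16*16 + 19 mod 47 = 0
LHS = RHS

Yes, on the curve


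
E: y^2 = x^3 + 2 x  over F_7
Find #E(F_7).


For each x in F_7, count y with y^2 = x^3 + 2 x + 0 mod 7:
  x = 0: RHS = 0, y in [0]  -> 1 point(s)
  x = 4: RHS = 2, y in [3, 4]  -> 2 point(s)
  x = 5: RHS = 2, y in [3, 4]  -> 2 point(s)
  x = 6: RHS = 4, y in [2, 5]  -> 2 point(s)
Affine points: 7. Add the point at infinity: total = 8.

#E(F_7) = 8


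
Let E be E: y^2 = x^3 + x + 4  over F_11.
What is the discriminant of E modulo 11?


4 a^3 + 27 b^2 = 4*1^3 + 27*4^2 = 4 + 432 = 436
Delta = -16 * (436) = -6976
Delta mod 11 = 9

Delta = 9 (mod 11)


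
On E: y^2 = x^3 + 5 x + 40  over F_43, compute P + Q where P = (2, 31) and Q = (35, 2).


P != Q, so use the chord formula.
s = (y2 - y1) / (x2 - x1) = (14) / (33) mod 43 = 33
x3 = s^2 - x1 - x2 mod 43 = 33^2 - 2 - 35 = 20
y3 = s (x1 - x3) - y1 mod 43 = 33 * (2 - 20) - 31 = 20

P + Q = (20, 20)


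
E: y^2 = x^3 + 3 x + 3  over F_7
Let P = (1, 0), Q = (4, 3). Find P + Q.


P != Q, so use the chord formula.
s = (y2 - y1) / (x2 - x1) = (3) / (3) mod 7 = 1
x3 = s^2 - x1 - x2 mod 7 = 1^2 - 1 - 4 = 3
y3 = s (x1 - x3) - y1 mod 7 = 1 * (1 - 3) - 0 = 5

P + Q = (3, 5)


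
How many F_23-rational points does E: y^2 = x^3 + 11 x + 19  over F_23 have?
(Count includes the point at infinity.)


For each x in F_23, count y with y^2 = x^3 + 11 x + 19 mod 23:
  x = 1: RHS = 8, y in [10, 13]  -> 2 point(s)
  x = 2: RHS = 3, y in [7, 16]  -> 2 point(s)
  x = 4: RHS = 12, y in [9, 14]  -> 2 point(s)
  x = 6: RHS = 2, y in [5, 18]  -> 2 point(s)
  x = 7: RHS = 2, y in [5, 18]  -> 2 point(s)
  x = 10: RHS = 2, y in [5, 18]  -> 2 point(s)
  x = 12: RHS = 16, y in [4, 19]  -> 2 point(s)
  x = 13: RHS = 13, y in [6, 17]  -> 2 point(s)
  x = 16: RHS = 13, y in [6, 17]  -> 2 point(s)
  x = 17: RHS = 13, y in [6, 17]  -> 2 point(s)
  x = 18: RHS = 0, y in [0]  -> 1 point(s)
  x = 19: RHS = 3, y in [7, 16]  -> 2 point(s)
  x = 21: RHS = 12, y in [9, 14]  -> 2 point(s)
Affine points: 25. Add the point at infinity: total = 26.

#E(F_23) = 26


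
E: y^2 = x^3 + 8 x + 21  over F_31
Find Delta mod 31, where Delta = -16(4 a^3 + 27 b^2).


4 a^3 + 27 b^2 = 4*8^3 + 27*21^2 = 2048 + 11907 = 13955
Delta = -16 * (13955) = -223280
Delta mod 31 = 13

Delta = 13 (mod 31)


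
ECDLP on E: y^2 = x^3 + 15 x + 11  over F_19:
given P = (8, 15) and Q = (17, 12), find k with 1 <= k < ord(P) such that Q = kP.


Enumerate multiples of P until we hit Q = (17, 12):
  1P = (8, 15)
  2P = (9, 18)
  3P = (11, 14)
  4P = (17, 7)
  5P = (3, 8)
  6P = (13, 16)
  7P = (14, 18)
  8P = (2, 7)
  9P = (15, 1)
  10P = (0, 7)
  11P = (12, 0)
  12P = (0, 12)
  13P = (15, 18)
  14P = (2, 12)
  15P = (14, 1)
  16P = (13, 3)
  17P = (3, 11)
  18P = (17, 12)
Match found at i = 18.

k = 18


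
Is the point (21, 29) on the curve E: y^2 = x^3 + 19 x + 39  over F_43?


Check whether y^2 = x^3 + 19 x + 39 (mod 43) for (x, y) = (21, 29).
LHS: y^2 = 29^2 mod 43 = 24
RHS: x^3 + 19 x + 39 = 21^3 + 19*21 + 39 mod 43 = 24
LHS = RHS

Yes, on the curve


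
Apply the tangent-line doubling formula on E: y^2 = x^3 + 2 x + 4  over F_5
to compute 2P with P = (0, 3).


Doubling: s = (3 x1^2 + a) / (2 y1)
s = (3*0^2 + 2) / (2*3) mod 5 = 2
x3 = s^2 - 2 x1 mod 5 = 2^2 - 2*0 = 4
y3 = s (x1 - x3) - y1 mod 5 = 2 * (0 - 4) - 3 = 4

2P = (4, 4)


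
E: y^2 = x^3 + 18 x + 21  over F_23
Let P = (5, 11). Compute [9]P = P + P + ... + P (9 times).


k = 9 = 1001_2 (binary, LSB first: 1001)
Double-and-add from P = (5, 11):
  bit 0 = 1: acc = O + (5, 11) = (5, 11)
  bit 1 = 0: acc unchanged = (5, 11)
  bit 2 = 0: acc unchanged = (5, 11)
  bit 3 = 1: acc = (5, 11) + (14, 2) = (5, 12)

9P = (5, 12)


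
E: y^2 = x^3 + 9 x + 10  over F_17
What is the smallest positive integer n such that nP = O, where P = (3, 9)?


Compute successive multiples of P until we hit O:
  1P = (3, 9)
  2P = (15, 1)
  3P = (7, 5)
  4P = (8, 13)
  5P = (8, 4)
  6P = (7, 12)
  7P = (15, 16)
  8P = (3, 8)
  ... (continuing to 9P)
  9P = O

ord(P) = 9


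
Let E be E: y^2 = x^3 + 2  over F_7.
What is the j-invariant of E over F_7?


Delta = -16(4 a^3 + 27 b^2) mod 7 = 1
-1728 * (4 a)^3 = -1728 * (4*0)^3 mod 7 = 0
j = 0 * 1^(-1) mod 7 = 0

j = 0 (mod 7)


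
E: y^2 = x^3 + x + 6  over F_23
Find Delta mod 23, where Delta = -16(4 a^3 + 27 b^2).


4 a^3 + 27 b^2 = 4*1^3 + 27*6^2 = 4 + 972 = 976
Delta = -16 * (976) = -15616
Delta mod 23 = 1

Delta = 1 (mod 23)


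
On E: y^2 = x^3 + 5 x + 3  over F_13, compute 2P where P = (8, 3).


Doubling: s = (3 x1^2 + a) / (2 y1)
s = (3*8^2 + 5) / (2*3) mod 13 = 9
x3 = s^2 - 2 x1 mod 13 = 9^2 - 2*8 = 0
y3 = s (x1 - x3) - y1 mod 13 = 9 * (8 - 0) - 3 = 4

2P = (0, 4)


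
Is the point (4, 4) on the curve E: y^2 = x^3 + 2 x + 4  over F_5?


Check whether y^2 = x^3 + 2 x + 4 (mod 5) for (x, y) = (4, 4).
LHS: y^2 = 4^2 mod 5 = 1
RHS: x^3 + 2 x + 4 = 4^3 + 2*4 + 4 mod 5 = 1
LHS = RHS

Yes, on the curve


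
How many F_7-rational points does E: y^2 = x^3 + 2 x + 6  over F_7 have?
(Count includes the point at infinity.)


For each x in F_7, count y with y^2 = x^3 + 2 x + 6 mod 7:
  x = 1: RHS = 2, y in [3, 4]  -> 2 point(s)
  x = 2: RHS = 4, y in [2, 5]  -> 2 point(s)
  x = 3: RHS = 4, y in [2, 5]  -> 2 point(s)
  x = 4: RHS = 1, y in [1, 6]  -> 2 point(s)
  x = 5: RHS = 1, y in [1, 6]  -> 2 point(s)
Affine points: 10. Add the point at infinity: total = 11.

#E(F_7) = 11


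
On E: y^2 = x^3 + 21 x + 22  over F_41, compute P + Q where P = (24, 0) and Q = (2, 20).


P != Q, so use the chord formula.
s = (y2 - y1) / (x2 - x1) = (20) / (19) mod 41 = 14
x3 = s^2 - x1 - x2 mod 41 = 14^2 - 24 - 2 = 6
y3 = s (x1 - x3) - y1 mod 41 = 14 * (24 - 6) - 0 = 6

P + Q = (6, 6)


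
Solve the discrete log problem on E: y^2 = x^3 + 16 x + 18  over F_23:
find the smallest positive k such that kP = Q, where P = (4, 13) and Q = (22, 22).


Enumerate multiples of P until we hit Q = (22, 22):
  1P = (4, 13)
  2P = (5, 4)
  3P = (3, 1)
  4P = (22, 1)
  5P = (0, 15)
  6P = (2, 9)
  7P = (21, 22)
  8P = (6, 13)
  9P = (13, 10)
  10P = (1, 9)
  11P = (7, 6)
  12P = (20, 9)
  13P = (12, 12)
  14P = (16, 0)
  15P = (12, 11)
  16P = (20, 14)
  17P = (7, 17)
  18P = (1, 14)
  19P = (13, 13)
  20P = (6, 10)
  21P = (21, 1)
  22P = (2, 14)
  23P = (0, 8)
  24P = (22, 22)
Match found at i = 24.

k = 24


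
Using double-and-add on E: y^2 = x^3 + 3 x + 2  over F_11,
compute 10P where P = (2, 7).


k = 10 = 1010_2 (binary, LSB first: 0101)
Double-and-add from P = (2, 7):
  bit 0 = 0: acc unchanged = O
  bit 1 = 1: acc = O + (10, 8) = (10, 8)
  bit 2 = 0: acc unchanged = (10, 8)
  bit 3 = 1: acc = (10, 8) + (6, 7) = (4, 10)

10P = (4, 10)


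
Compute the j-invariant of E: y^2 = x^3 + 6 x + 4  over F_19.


Delta = -16(4 a^3 + 27 b^2) mod 19 = 12
-1728 * (4 a)^3 = -1728 * (4*6)^3 mod 19 = 11
j = 11 * 12^(-1) mod 19 = 12

j = 12 (mod 19)


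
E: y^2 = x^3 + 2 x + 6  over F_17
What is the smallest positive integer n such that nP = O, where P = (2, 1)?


Compute successive multiples of P until we hit O:
  1P = (2, 1)
  2P = (11, 4)
  3P = (6, 9)
  4P = (13, 11)
  5P = (1, 3)
  6P = (1, 14)
  7P = (13, 6)
  8P = (6, 8)
  ... (continuing to 11P)
  11P = O

ord(P) = 11


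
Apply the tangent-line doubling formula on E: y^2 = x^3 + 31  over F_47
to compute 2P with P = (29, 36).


Doubling: s = (3 x1^2 + a) / (2 y1)
s = (3*29^2 + 0) / (2*36) mod 47 = 37
x3 = s^2 - 2 x1 mod 47 = 37^2 - 2*29 = 42
y3 = s (x1 - x3) - y1 mod 47 = 37 * (29 - 42) - 36 = 0

2P = (42, 0)


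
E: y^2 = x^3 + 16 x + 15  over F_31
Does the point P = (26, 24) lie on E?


Check whether y^2 = x^3 + 16 x + 15 (mod 31) for (x, y) = (26, 24).
LHS: y^2 = 24^2 mod 31 = 18
RHS: x^3 + 16 x + 15 = 26^3 + 16*26 + 15 mod 31 = 27
LHS != RHS

No, not on the curve


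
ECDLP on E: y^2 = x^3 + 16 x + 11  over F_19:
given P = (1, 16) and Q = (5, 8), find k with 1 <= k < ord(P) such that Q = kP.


Enumerate multiples of P until we hit Q = (5, 8):
  1P = (1, 16)
  2P = (17, 3)
  3P = (5, 11)
  4P = (11, 6)
  5P = (8, 10)
  6P = (15, 15)
  7P = (0, 7)
  8P = (4, 14)
  9P = (6, 0)
  10P = (4, 5)
  11P = (0, 12)
  12P = (15, 4)
  13P = (8, 9)
  14P = (11, 13)
  15P = (5, 8)
Match found at i = 15.

k = 15


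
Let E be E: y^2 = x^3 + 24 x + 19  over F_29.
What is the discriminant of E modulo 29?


4 a^3 + 27 b^2 = 4*24^3 + 27*19^2 = 55296 + 9747 = 65043
Delta = -16 * (65043) = -1040688
Delta mod 29 = 6

Delta = 6 (mod 29)


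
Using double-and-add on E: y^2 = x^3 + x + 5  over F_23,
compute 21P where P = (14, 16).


k = 21 = 10101_2 (binary, LSB first: 10101)
Double-and-add from P = (14, 16):
  bit 0 = 1: acc = O + (14, 16) = (14, 16)
  bit 1 = 0: acc unchanged = (14, 16)
  bit 2 = 1: acc = (14, 16) + (17, 17) = (10, 16)
  bit 3 = 0: acc unchanged = (10, 16)
  bit 4 = 1: acc = (10, 16) + (22, 16) = (14, 7)

21P = (14, 7)


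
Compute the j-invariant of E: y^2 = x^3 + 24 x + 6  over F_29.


Delta = -16(4 a^3 + 27 b^2) mod 29 = 17
-1728 * (4 a)^3 = -1728 * (4*24)^3 mod 29 = 19
j = 19 * 17^(-1) mod 29 = 25

j = 25 (mod 29)


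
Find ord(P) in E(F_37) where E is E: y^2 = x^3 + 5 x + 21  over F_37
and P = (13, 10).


Compute successive multiples of P until we hit O:
  1P = (13, 10)
  2P = (27, 9)
  3P = (24, 4)
  4P = (11, 36)
  5P = (34, 4)
  6P = (15, 17)
  7P = (12, 12)
  8P = (16, 33)
  ... (continuing to 37P)
  37P = O

ord(P) = 37


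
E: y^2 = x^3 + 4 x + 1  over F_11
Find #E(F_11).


For each x in F_11, count y with y^2 = x^3 + 4 x + 1 mod 11:
  x = 0: RHS = 1, y in [1, 10]  -> 2 point(s)
  x = 4: RHS = 4, y in [2, 9]  -> 2 point(s)
  x = 5: RHS = 3, y in [5, 6]  -> 2 point(s)
  x = 7: RHS = 9, y in [3, 8]  -> 2 point(s)
Affine points: 8. Add the point at infinity: total = 9.

#E(F_11) = 9


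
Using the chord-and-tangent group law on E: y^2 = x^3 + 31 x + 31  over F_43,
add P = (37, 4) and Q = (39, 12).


P != Q, so use the chord formula.
s = (y2 - y1) / (x2 - x1) = (8) / (2) mod 43 = 4
x3 = s^2 - x1 - x2 mod 43 = 4^2 - 37 - 39 = 26
y3 = s (x1 - x3) - y1 mod 43 = 4 * (37 - 26) - 4 = 40

P + Q = (26, 40)


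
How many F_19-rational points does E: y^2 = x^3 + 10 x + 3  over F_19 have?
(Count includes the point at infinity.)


For each x in F_19, count y with y^2 = x^3 + 10 x + 3 mod 19:
  x = 5: RHS = 7, y in [8, 11]  -> 2 point(s)
  x = 7: RHS = 17, y in [6, 13]  -> 2 point(s)
  x = 8: RHS = 6, y in [5, 14]  -> 2 point(s)
  x = 9: RHS = 5, y in [9, 10]  -> 2 point(s)
  x = 10: RHS = 1, y in [1, 18]  -> 2 point(s)
  x = 11: RHS = 0, y in [0]  -> 1 point(s)
  x = 18: RHS = 11, y in [7, 12]  -> 2 point(s)
Affine points: 13. Add the point at infinity: total = 14.

#E(F_19) = 14
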